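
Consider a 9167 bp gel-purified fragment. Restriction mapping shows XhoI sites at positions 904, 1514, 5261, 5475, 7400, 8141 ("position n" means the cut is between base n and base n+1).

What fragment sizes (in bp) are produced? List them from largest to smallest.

Linear molecule, 6 cuts → 7 fragments:
  904 − 0 = 904 bp
  1514 − 904 = 610 bp
  5261 − 1514 = 3747 bp
  5475 − 5261 = 214 bp
  7400 − 5475 = 1925 bp
  8141 − 7400 = 741 bp
  9167 − 8141 = 1026 bp
Sorted largest to smallest: 3747, 1925, 1026, 904, 741, 610, 214 bp.

3747, 1925, 1026, 904, 741, 610, 214 bp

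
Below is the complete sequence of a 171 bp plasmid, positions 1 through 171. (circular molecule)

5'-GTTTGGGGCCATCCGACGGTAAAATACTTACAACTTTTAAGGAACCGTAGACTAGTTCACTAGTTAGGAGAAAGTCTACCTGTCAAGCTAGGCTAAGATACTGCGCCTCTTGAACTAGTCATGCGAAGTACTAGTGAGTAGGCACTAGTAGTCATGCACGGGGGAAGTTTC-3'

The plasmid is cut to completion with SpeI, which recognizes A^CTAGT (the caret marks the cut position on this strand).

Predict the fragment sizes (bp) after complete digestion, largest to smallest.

78, 55, 16, 14, 8 bp

SpeI sites (ACTAGT) start at positions 51, 59, 114, 130, 144.
SpeI cuts after the first base of each site, so after positions 51, 59, 114, 130, 144.
Circular molecule, 5 cuts → 5 fragments:
  52–59 → 8 bp
  60–114 → 55 bp
  115–130 → 16 bp
  131–144 → 14 bp
  145–171 then 1–51 → 27 + 51 = 78 bp
Sorted largest to smallest: 78, 55, 16, 14, 8 bp.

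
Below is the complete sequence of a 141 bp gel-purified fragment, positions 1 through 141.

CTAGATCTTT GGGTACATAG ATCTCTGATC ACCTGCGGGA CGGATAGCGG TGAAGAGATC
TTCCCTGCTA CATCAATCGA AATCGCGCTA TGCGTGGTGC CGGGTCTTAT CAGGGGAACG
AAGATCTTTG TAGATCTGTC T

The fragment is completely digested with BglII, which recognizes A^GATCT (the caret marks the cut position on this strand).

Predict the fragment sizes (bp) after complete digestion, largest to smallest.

66, 37, 16, 10, 9, 3 bp

BglII sites (AGATCT) start at positions 3, 19, 56, 122, 132.
BglII cuts after the first base of each site, so after positions 3, 19, 56, 122, 132.
Linear molecule, 5 cuts → 6 fragments:
  1–3 → 3 bp
  4–19 → 16 bp
  20–56 → 37 bp
  57–122 → 66 bp
  123–132 → 10 bp
  133–141 → 9 bp
Sorted largest to smallest: 66, 37, 16, 10, 9, 3 bp.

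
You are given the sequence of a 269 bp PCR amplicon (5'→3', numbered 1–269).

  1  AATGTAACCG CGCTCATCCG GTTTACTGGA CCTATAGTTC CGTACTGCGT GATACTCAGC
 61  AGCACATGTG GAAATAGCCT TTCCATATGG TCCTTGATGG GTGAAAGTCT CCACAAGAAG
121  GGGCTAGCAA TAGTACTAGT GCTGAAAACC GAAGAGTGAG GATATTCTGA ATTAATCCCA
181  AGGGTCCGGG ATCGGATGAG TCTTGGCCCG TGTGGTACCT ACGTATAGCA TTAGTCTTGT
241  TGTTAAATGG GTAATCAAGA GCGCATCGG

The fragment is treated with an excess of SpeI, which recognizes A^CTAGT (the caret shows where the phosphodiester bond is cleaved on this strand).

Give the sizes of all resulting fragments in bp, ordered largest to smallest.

135, 134 bp

The SpeI site (ACTAGT) starts at position 135.
SpeI cuts after the first base of each site, so after position 135.
Linear molecule, 1 cut → 2 fragments:
  1–135 → 135 bp
  136–269 → 134 bp
Sorted largest to smallest: 135, 134 bp.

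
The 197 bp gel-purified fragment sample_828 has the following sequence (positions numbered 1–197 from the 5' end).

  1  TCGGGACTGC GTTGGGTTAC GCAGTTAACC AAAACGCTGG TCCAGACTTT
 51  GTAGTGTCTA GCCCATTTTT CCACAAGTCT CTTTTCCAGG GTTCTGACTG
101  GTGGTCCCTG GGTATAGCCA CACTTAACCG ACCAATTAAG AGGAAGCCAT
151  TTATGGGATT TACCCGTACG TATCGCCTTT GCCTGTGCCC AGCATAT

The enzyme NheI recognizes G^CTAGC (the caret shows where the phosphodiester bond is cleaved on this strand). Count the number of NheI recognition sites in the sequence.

0

No occurrence of GCTAGC is present in the sequence.
NheI does not cut: 0 sites.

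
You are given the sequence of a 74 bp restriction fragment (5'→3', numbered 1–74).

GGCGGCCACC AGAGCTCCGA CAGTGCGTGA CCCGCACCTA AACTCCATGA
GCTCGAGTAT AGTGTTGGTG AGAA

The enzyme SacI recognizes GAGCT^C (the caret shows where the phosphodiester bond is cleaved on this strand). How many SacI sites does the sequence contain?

GAGCTC occurs starting at positions 12, 49.
SacI cuts at 2 sites.

2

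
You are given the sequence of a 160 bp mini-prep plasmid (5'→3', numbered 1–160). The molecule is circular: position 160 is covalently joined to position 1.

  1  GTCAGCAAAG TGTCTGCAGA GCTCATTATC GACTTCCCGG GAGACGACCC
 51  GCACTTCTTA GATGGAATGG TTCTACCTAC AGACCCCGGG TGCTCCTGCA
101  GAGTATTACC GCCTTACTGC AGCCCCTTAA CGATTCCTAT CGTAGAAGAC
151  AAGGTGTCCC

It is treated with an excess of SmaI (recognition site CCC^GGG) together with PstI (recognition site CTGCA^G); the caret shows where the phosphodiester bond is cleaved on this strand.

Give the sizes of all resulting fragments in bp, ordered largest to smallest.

SmaI sites (CCCGGG) start at positions 36, 85.
SmaI cuts after base 3 of each site, so after positions 38, 87.
PstI sites (CTGCAG) start at positions 14, 96, 117.
PstI cuts after base 5 of each site (before the last base), so after positions 18, 100, 121.
Combined cut positions: 18, 38, 87, 100, 121.
Circular molecule, 5 cuts → 5 fragments:
  19–38 → 20 bp
  39–87 → 49 bp
  88–100 → 13 bp
  101–121 → 21 bp
  122–160 then 1–18 → 39 + 18 = 57 bp
Sorted largest to smallest: 57, 49, 21, 20, 13 bp.

57, 49, 21, 20, 13 bp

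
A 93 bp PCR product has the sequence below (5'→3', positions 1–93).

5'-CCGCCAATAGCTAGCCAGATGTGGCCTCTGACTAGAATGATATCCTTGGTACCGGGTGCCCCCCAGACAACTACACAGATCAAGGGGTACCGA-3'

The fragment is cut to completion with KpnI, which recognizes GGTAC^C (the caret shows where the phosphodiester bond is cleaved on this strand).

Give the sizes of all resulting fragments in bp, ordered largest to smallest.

52, 38, 3 bp

KpnI sites (GGTACC) start at positions 48, 86.
KpnI cuts after base 5 of each site (before the last base), so after positions 52, 90.
Linear molecule, 2 cuts → 3 fragments:
  1–52 → 52 bp
  53–90 → 38 bp
  91–93 → 3 bp
Sorted largest to smallest: 52, 38, 3 bp.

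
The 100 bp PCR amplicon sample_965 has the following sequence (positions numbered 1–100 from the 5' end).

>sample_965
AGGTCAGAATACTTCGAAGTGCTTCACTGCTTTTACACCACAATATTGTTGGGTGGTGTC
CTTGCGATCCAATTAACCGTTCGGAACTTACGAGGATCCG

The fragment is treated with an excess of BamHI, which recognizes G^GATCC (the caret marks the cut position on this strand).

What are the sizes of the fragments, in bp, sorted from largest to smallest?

The BamHI site (GGATCC) starts at position 94.
BamHI cuts after the first base of each site, so after position 94.
Linear molecule, 1 cut → 2 fragments:
  1–94 → 94 bp
  95–100 → 6 bp
Sorted largest to smallest: 94, 6 bp.

94, 6 bp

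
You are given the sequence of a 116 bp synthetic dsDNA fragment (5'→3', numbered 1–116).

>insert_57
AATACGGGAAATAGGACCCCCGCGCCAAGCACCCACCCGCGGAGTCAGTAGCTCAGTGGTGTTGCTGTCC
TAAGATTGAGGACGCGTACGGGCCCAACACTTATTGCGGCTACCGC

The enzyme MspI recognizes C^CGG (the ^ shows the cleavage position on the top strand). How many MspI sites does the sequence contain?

No occurrence of CCGG is present in the sequence.
MspI does not cut: 0 sites.

0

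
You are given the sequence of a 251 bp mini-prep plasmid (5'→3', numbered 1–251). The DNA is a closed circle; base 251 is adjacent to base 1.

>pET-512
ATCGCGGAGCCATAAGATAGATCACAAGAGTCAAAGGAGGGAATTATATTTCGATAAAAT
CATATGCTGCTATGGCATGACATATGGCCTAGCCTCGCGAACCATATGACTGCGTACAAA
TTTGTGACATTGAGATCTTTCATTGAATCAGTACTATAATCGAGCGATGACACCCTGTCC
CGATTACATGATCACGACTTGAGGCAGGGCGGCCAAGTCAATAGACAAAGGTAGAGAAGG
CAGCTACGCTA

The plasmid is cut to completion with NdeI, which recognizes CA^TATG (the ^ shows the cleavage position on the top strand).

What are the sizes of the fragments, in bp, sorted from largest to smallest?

209, 22, 20 bp

NdeI sites (CATATG) start at positions 61, 81, 103.
NdeI cuts after base 2 of each site, so after positions 62, 82, 104.
Circular molecule, 3 cuts → 3 fragments:
  63–82 → 20 bp
  83–104 → 22 bp
  105–251 then 1–62 → 147 + 62 = 209 bp
Sorted largest to smallest: 209, 22, 20 bp.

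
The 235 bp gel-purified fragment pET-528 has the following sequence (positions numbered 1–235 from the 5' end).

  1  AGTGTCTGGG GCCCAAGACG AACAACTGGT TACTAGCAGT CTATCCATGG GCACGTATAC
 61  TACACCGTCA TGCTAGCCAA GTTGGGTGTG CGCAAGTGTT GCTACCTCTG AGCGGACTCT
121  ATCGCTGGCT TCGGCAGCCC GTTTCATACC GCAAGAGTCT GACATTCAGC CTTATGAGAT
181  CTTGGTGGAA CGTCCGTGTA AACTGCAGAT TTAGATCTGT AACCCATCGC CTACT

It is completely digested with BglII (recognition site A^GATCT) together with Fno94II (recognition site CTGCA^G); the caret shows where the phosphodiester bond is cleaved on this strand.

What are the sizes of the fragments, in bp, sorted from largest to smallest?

177, 30, 22, 6 bp

BglII sites (AGATCT) start at positions 177, 213.
BglII cuts after the first base of each site, so after positions 177, 213.
The Fno94II site (CTGCAG) starts at position 203.
Fno94II cuts after base 5 of each site (before the last base), so after position 207.
Combined cut positions: 177, 207, 213.
Linear molecule, 3 cuts → 4 fragments:
  1–177 → 177 bp
  178–207 → 30 bp
  208–213 → 6 bp
  214–235 → 22 bp
Sorted largest to smallest: 177, 30, 22, 6 bp.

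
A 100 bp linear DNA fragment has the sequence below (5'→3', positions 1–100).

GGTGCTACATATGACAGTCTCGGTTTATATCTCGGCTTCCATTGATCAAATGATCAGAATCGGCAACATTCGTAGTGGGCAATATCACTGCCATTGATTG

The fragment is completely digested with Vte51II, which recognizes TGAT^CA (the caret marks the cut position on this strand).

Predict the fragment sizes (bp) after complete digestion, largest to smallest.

46, 46, 8 bp

Vte51II sites (TGATCA) start at positions 43, 51.
Vte51II cuts after base 4 of each site, so after positions 46, 54.
Linear molecule, 2 cuts → 3 fragments:
  1–46 → 46 bp
  47–54 → 8 bp
  55–100 → 46 bp
Sorted largest to smallest: 46, 46, 8 bp.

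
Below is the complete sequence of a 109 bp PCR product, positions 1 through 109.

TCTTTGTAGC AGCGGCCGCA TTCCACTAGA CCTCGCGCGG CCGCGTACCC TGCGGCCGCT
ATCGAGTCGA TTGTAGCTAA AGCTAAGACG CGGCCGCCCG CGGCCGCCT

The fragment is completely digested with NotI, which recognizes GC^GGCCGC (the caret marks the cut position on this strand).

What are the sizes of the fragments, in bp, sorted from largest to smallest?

38, 25, 15, 13, 10, 8 bp

NotI sites (GCGGCCGC) start at positions 12, 37, 52, 90, 100.
NotI cuts after base 2 of each site, so after positions 13, 38, 53, 91, 101.
Linear molecule, 5 cuts → 6 fragments:
  1–13 → 13 bp
  14–38 → 25 bp
  39–53 → 15 bp
  54–91 → 38 bp
  92–101 → 10 bp
  102–109 → 8 bp
Sorted largest to smallest: 38, 25, 15, 13, 10, 8 bp.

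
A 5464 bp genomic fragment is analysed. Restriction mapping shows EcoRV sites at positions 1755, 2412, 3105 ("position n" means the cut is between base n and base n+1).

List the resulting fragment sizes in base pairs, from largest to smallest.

Linear molecule, 3 cuts → 4 fragments:
  1755 − 0 = 1755 bp
  2412 − 1755 = 657 bp
  3105 − 2412 = 693 bp
  5464 − 3105 = 2359 bp
Sorted largest to smallest: 2359, 1755, 693, 657 bp.

2359, 1755, 693, 657 bp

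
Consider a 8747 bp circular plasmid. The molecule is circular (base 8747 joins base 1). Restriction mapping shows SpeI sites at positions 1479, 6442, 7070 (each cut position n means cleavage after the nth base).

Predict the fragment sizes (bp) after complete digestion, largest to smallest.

Circular molecule, 3 cuts → 3 fragments:
  6442 − 1479 = 4963 bp
  7070 − 6442 = 628 bp
  wrap: 8747 − 7070 + 1479 = 3156 bp
Sorted largest to smallest: 4963, 3156, 628 bp.

4963, 3156, 628 bp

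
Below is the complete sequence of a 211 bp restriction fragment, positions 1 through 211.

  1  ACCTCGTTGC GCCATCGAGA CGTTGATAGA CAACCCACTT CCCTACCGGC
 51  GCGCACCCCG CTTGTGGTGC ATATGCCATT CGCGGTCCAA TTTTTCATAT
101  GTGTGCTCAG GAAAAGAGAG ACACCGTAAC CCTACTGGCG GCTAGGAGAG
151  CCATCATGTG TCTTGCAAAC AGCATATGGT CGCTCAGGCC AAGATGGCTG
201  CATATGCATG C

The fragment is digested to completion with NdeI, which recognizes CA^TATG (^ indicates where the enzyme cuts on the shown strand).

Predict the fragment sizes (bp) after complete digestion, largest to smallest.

77, 71, 28, 26, 9 bp

NdeI sites (CATATG) start at positions 70, 96, 173, 201.
NdeI cuts after base 2 of each site, so after positions 71, 97, 174, 202.
Linear molecule, 4 cuts → 5 fragments:
  1–71 → 71 bp
  72–97 → 26 bp
  98–174 → 77 bp
  175–202 → 28 bp
  203–211 → 9 bp
Sorted largest to smallest: 77, 71, 28, 26, 9 bp.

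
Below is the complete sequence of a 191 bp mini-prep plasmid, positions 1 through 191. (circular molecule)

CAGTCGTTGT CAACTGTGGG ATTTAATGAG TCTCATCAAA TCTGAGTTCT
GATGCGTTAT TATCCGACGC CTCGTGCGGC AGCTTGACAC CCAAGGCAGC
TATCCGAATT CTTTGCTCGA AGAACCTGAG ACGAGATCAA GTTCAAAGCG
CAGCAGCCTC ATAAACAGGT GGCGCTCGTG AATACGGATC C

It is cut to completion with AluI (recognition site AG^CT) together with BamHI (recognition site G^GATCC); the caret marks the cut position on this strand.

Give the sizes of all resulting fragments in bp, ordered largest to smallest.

AluI sites (AGCT) start at positions 81, 98.
AluI cuts after base 2 of each site, so after positions 82, 99.
The BamHI site (GGATCC) starts at position 186.
BamHI cuts after the first base of each site, so after position 186.
Combined cut positions: 82, 99, 186.
Circular molecule, 3 cuts → 3 fragments:
  83–99 → 17 bp
  100–186 → 87 bp
  187–191 then 1–82 → 5 + 82 = 87 bp
Sorted largest to smallest: 87, 87, 17 bp.

87, 87, 17 bp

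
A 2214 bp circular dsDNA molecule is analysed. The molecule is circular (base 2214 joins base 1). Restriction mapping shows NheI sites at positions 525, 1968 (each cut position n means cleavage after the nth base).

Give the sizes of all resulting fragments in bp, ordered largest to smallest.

Circular molecule, 2 cuts → 2 fragments:
  1968 − 525 = 1443 bp
  wrap: 2214 − 1968 + 525 = 771 bp
Sorted largest to smallest: 1443, 771 bp.

1443, 771 bp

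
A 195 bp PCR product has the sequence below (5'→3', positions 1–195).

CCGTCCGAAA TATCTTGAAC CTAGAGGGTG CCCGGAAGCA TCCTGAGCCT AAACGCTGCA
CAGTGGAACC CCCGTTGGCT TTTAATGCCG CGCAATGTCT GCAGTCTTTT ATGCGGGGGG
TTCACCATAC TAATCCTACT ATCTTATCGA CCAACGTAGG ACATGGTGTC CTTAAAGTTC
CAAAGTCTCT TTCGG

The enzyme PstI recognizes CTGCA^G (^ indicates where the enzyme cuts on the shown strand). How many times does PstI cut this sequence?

CTGCAG occurs starting at position 99.
PstI cuts at 1 site.

1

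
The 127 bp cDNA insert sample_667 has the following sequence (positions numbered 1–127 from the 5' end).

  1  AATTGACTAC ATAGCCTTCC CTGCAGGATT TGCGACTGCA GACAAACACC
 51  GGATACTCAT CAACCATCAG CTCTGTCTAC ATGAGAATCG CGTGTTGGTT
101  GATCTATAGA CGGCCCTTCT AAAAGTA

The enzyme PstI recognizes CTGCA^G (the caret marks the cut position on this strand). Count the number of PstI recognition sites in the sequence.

2

CTGCAG occurs starting at positions 21, 36.
PstI cuts at 2 sites.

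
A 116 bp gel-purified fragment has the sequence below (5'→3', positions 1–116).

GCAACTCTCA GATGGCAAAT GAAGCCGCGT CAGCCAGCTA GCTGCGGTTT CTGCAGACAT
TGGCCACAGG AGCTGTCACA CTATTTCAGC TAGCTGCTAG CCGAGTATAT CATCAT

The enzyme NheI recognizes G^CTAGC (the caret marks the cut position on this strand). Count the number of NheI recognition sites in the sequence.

GCTAGC occurs starting at positions 37, 89, 96.
NheI cuts at 3 sites.

3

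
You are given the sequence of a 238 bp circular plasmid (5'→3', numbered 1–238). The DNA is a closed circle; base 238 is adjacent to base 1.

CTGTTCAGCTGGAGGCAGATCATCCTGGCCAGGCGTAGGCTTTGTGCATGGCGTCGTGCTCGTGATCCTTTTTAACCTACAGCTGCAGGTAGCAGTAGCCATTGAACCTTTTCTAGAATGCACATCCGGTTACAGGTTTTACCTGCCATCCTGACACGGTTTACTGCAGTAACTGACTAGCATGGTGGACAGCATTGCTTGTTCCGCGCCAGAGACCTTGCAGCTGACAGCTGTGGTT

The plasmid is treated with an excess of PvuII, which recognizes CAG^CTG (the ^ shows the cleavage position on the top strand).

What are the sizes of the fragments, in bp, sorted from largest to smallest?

PvuII sites (CAGCTG) start at positions 6, 80, 221, 228.
PvuII cuts after base 3 of each site, so after positions 8, 82, 223, 230.
Circular molecule, 4 cuts → 4 fragments:
  9–82 → 74 bp
  83–223 → 141 bp
  224–230 → 7 bp
  231–238 then 1–8 → 8 + 8 = 16 bp
Sorted largest to smallest: 141, 74, 16, 7 bp.

141, 74, 16, 7 bp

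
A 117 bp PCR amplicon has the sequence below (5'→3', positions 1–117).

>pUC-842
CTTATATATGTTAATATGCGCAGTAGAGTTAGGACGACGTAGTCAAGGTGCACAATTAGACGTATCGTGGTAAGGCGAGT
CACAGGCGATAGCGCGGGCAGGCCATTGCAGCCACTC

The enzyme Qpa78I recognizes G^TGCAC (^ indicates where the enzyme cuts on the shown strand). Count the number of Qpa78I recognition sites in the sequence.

1

GTGCAC occurs starting at position 48.
Qpa78I cuts at 1 site.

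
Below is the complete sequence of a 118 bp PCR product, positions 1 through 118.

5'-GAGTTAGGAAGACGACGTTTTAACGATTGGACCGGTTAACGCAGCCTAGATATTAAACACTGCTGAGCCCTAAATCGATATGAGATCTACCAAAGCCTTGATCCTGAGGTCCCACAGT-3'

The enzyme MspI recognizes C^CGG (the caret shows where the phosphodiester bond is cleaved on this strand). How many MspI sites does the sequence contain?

1

CCGG occurs starting at position 32.
MspI cuts at 1 site.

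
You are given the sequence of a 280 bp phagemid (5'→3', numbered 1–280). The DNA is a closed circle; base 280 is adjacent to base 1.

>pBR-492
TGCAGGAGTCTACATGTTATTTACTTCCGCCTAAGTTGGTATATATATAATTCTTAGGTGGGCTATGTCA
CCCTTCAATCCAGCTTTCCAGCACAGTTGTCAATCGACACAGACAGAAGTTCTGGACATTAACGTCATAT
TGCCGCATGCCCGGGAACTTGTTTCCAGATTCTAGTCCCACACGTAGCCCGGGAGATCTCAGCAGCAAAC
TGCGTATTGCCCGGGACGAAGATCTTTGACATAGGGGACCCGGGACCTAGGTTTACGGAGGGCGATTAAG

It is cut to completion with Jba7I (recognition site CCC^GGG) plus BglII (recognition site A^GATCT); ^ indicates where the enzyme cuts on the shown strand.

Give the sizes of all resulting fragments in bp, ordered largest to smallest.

Jba7I sites (CCCGGG) start at positions 150, 188, 220, 249.
Jba7I cuts after base 3 of each site, so after positions 152, 190, 222, 251.
BglII sites (AGATCT) start at positions 194, 230.
BglII cuts after the first base of each site, so after positions 194, 230.
Combined cut positions: 152, 190, 194, 222, 230, 251.
Circular molecule, 6 cuts → 6 fragments:
  153–190 → 38 bp
  191–194 → 4 bp
  195–222 → 28 bp
  223–230 → 8 bp
  231–251 → 21 bp
  252–280 then 1–152 → 29 + 152 = 181 bp
Sorted largest to smallest: 181, 38, 28, 21, 8, 4 bp.

181, 38, 28, 21, 8, 4 bp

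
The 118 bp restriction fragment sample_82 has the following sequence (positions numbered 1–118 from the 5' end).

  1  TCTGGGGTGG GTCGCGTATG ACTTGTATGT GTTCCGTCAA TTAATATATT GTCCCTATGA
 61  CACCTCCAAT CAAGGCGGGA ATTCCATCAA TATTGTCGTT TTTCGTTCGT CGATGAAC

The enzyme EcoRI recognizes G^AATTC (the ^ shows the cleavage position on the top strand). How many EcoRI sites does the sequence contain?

GAATTC occurs starting at position 79.
EcoRI cuts at 1 site.

1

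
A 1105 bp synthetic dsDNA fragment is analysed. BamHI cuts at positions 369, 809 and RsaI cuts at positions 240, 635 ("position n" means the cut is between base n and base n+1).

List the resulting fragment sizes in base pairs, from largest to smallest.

296, 266, 240, 174, 129 bp

Combined cut positions (sorted): 240, 369, 635, 809.
Linear molecule, 4 cuts → 5 fragments:
  240 − 0 = 240 bp
  369 − 240 = 129 bp
  635 − 369 = 266 bp
  809 − 635 = 174 bp
  1105 − 809 = 296 bp
Sorted largest to smallest: 296, 266, 240, 174, 129 bp.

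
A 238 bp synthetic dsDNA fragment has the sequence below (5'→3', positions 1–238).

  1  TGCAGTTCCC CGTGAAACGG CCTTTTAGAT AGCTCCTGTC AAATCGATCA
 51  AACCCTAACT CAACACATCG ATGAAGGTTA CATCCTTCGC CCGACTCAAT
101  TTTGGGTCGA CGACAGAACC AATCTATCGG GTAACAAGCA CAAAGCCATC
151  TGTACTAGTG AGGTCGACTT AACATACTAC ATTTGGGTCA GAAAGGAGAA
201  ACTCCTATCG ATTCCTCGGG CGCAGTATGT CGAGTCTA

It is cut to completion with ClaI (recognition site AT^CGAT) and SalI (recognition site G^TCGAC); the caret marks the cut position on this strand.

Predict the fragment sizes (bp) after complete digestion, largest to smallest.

ClaI sites (ATCGAT) start at positions 43, 67, 207.
ClaI cuts after base 2 of each site, so after positions 44, 68, 208.
SalI sites (GTCGAC) start at positions 106, 163.
SalI cuts after the first base of each site, so after positions 106, 163.
Combined cut positions: 44, 68, 106, 163, 208.
Linear molecule, 5 cuts → 6 fragments:
  1–44 → 44 bp
  45–68 → 24 bp
  69–106 → 38 bp
  107–163 → 57 bp
  164–208 → 45 bp
  209–238 → 30 bp
Sorted largest to smallest: 57, 45, 44, 38, 30, 24 bp.

57, 45, 44, 38, 30, 24 bp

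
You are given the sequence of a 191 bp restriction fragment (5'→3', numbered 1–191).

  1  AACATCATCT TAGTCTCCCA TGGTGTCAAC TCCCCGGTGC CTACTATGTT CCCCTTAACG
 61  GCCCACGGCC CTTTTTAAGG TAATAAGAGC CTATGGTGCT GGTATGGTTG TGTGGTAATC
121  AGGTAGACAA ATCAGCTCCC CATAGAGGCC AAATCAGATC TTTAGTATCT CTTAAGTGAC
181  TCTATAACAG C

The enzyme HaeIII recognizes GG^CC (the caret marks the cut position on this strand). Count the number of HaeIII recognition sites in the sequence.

GGCC occurs starting at positions 60, 67, 147.
HaeIII cuts at 3 sites.

3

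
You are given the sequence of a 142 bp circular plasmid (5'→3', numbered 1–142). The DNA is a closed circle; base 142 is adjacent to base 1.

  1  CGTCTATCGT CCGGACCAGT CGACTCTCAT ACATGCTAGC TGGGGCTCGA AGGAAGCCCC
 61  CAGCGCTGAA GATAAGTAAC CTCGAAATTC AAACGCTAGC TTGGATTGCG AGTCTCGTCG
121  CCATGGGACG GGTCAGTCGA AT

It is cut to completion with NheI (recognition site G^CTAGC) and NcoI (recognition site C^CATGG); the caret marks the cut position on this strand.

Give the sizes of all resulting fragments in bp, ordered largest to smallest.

60, 56, 26 bp

NheI sites (GCTAGC) start at positions 35, 95.
NheI cuts after the first base of each site, so after positions 35, 95.
The NcoI site (CCATGG) starts at position 121.
NcoI cuts after the first base of each site, so after position 121.
Combined cut positions: 35, 95, 121.
Circular molecule, 3 cuts → 3 fragments:
  36–95 → 60 bp
  96–121 → 26 bp
  122–142 then 1–35 → 21 + 35 = 56 bp
Sorted largest to smallest: 60, 56, 26 bp.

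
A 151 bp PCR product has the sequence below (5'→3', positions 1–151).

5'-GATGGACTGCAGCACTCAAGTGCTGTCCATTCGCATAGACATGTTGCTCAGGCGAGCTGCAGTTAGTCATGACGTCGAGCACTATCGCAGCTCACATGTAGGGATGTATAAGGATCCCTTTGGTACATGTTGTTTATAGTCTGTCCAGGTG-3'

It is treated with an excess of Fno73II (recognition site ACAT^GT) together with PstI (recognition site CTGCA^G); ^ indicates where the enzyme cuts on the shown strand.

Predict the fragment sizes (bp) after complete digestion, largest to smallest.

36, 31, 31, 23, 19, 11 bp

Fno73II sites (ACATGT) start at positions 39, 94, 125.
Fno73II cuts after base 4 of each site, so after positions 42, 97, 128.
PstI sites (CTGCAG) start at positions 7, 57.
PstI cuts after base 5 of each site (before the last base), so after positions 11, 61.
Combined cut positions: 11, 42, 61, 97, 128.
Linear molecule, 5 cuts → 6 fragments:
  1–11 → 11 bp
  12–42 → 31 bp
  43–61 → 19 bp
  62–97 → 36 bp
  98–128 → 31 bp
  129–151 → 23 bp
Sorted largest to smallest: 36, 31, 31, 23, 19, 11 bp.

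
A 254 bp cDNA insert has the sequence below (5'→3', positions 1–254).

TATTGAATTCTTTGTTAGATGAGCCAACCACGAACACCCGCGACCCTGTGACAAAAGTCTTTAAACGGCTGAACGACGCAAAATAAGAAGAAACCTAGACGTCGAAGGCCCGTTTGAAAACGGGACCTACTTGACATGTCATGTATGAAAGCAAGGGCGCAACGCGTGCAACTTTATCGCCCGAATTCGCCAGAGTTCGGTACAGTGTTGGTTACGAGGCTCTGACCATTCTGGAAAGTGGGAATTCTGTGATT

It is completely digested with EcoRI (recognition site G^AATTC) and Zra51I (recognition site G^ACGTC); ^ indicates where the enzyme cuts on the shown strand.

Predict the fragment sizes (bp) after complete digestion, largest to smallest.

EcoRI sites (GAATTC) start at positions 5, 183, 242.
EcoRI cuts after the first base of each site, so after positions 5, 183, 242.
The Zra51I site (GACGTC) starts at position 98.
Zra51I cuts after the first base of each site, so after position 98.
Combined cut positions: 5, 98, 183, 242.
Linear molecule, 4 cuts → 5 fragments:
  1–5 → 5 bp
  6–98 → 93 bp
  99–183 → 85 bp
  184–242 → 59 bp
  243–254 → 12 bp
Sorted largest to smallest: 93, 85, 59, 12, 5 bp.

93, 85, 59, 12, 5 bp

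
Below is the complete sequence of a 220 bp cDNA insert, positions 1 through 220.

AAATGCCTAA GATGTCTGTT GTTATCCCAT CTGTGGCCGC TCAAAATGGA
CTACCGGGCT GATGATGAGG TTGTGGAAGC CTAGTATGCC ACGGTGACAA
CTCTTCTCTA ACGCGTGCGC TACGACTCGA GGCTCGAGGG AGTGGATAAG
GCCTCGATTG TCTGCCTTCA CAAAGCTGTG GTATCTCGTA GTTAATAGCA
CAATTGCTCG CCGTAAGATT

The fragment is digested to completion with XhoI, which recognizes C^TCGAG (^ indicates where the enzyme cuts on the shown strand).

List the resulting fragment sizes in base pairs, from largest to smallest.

126, 87, 7 bp

XhoI sites (CTCGAG) start at positions 126, 133.
XhoI cuts after the first base of each site, so after positions 126, 133.
Linear molecule, 2 cuts → 3 fragments:
  1–126 → 126 bp
  127–133 → 7 bp
  134–220 → 87 bp
Sorted largest to smallest: 126, 87, 7 bp.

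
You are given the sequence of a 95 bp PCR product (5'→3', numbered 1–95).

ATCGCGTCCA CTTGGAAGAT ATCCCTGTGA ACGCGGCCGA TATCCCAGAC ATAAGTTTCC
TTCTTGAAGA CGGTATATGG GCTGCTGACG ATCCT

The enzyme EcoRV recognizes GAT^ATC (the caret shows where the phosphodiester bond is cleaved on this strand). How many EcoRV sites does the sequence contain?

2

GATATC occurs starting at positions 18, 39.
EcoRV cuts at 2 sites.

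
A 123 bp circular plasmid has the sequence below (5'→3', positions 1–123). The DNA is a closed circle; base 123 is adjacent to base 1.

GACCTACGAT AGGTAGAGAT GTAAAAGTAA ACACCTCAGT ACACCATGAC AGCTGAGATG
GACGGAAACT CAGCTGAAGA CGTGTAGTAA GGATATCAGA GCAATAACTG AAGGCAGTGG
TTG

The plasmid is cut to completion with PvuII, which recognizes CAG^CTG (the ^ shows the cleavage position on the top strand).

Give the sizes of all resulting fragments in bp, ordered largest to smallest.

PvuII sites (CAGCTG) start at positions 50, 71.
PvuII cuts after base 3 of each site, so after positions 52, 73.
Circular molecule, 2 cuts → 2 fragments:
  53–73 → 21 bp
  74–123 then 1–52 → 50 + 52 = 102 bp
Sorted largest to smallest: 102, 21 bp.

102, 21 bp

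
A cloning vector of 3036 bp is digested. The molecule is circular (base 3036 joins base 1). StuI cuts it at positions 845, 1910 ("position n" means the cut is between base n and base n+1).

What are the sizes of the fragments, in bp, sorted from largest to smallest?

1971, 1065 bp

Circular molecule, 2 cuts → 2 fragments:
  1910 − 845 = 1065 bp
  wrap: 3036 − 1910 + 845 = 1971 bp
Sorted largest to smallest: 1971, 1065 bp.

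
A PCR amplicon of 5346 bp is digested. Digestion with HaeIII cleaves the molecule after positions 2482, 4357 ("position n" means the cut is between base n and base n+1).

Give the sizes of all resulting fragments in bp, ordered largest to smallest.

2482, 1875, 989 bp

Linear molecule, 2 cuts → 3 fragments:
  2482 − 0 = 2482 bp
  4357 − 2482 = 1875 bp
  5346 − 4357 = 989 bp
Sorted largest to smallest: 2482, 1875, 989 bp.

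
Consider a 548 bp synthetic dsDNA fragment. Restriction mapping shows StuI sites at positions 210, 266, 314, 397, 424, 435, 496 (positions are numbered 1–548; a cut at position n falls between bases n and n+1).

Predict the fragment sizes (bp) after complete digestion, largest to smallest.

210, 83, 61, 56, 52, 48, 27, 11 bp

Linear molecule, 7 cuts → 8 fragments:
  210 − 0 = 210 bp
  266 − 210 = 56 bp
  314 − 266 = 48 bp
  397 − 314 = 83 bp
  424 − 397 = 27 bp
  435 − 424 = 11 bp
  496 − 435 = 61 bp
  548 − 496 = 52 bp
Sorted largest to smallest: 210, 83, 61, 56, 52, 48, 27, 11 bp.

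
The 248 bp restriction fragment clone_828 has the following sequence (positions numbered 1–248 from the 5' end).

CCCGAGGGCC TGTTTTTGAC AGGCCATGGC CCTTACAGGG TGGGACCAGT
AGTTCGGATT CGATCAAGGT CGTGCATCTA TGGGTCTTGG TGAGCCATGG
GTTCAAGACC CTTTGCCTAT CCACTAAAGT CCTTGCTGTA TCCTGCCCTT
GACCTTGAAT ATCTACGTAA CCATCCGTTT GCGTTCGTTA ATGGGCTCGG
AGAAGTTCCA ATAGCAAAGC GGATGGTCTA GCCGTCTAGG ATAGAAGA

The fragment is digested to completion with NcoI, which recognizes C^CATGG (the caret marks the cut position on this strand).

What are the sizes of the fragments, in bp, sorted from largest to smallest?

NcoI sites (CCATGG) start at positions 24, 95.
NcoI cuts after the first base of each site, so after positions 24, 95.
Linear molecule, 2 cuts → 3 fragments:
  1–24 → 24 bp
  25–95 → 71 bp
  96–248 → 153 bp
Sorted largest to smallest: 153, 71, 24 bp.

153, 71, 24 bp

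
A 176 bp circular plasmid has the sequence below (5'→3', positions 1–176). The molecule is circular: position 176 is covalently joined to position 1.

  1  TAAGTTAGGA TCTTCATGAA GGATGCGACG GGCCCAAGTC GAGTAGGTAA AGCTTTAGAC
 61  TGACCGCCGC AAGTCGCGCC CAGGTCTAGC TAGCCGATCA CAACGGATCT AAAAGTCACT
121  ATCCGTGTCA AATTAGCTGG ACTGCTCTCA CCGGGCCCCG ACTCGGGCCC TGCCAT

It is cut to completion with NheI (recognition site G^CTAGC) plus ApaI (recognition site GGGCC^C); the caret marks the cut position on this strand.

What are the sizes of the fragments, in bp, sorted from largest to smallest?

The NheI site (GCTAGC) starts at position 89.
NheI cuts after the first base of each site, so after position 89.
ApaI sites (GGGCCC) start at positions 30, 153, 165.
ApaI cuts after base 5 of each site (before the last base), so after positions 34, 157, 169.
Combined cut positions: 34, 89, 157, 169.
Circular molecule, 4 cuts → 4 fragments:
  35–89 → 55 bp
  90–157 → 68 bp
  158–169 → 12 bp
  170–176 then 1–34 → 7 + 34 = 41 bp
Sorted largest to smallest: 68, 55, 41, 12 bp.

68, 55, 41, 12 bp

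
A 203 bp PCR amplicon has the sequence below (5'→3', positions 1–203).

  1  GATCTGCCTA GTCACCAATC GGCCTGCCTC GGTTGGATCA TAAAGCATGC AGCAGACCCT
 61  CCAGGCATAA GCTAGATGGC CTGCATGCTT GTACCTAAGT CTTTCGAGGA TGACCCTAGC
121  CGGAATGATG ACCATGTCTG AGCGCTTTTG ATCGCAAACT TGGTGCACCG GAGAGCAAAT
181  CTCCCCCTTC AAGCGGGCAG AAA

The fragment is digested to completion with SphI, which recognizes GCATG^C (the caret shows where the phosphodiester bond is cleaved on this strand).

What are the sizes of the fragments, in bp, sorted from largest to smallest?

116, 49, 38 bp

SphI sites (GCATGC) start at positions 45, 83.
SphI cuts after base 5 of each site (before the last base), so after positions 49, 87.
Linear molecule, 2 cuts → 3 fragments:
  1–49 → 49 bp
  50–87 → 38 bp
  88–203 → 116 bp
Sorted largest to smallest: 116, 49, 38 bp.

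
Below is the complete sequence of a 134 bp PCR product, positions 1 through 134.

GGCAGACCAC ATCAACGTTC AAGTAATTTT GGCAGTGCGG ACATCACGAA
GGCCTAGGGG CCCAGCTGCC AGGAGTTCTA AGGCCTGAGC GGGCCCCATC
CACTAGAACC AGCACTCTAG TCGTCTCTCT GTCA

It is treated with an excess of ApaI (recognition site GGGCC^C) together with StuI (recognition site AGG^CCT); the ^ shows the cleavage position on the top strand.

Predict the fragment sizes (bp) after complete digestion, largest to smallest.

ApaI sites (GGGCCC) start at positions 58, 91.
ApaI cuts after base 5 of each site (before the last base), so after positions 62, 95.
StuI sites (AGGCCT) start at positions 50, 81.
StuI cuts after base 3 of each site, so after positions 52, 83.
Combined cut positions: 52, 62, 83, 95.
Linear molecule, 4 cuts → 5 fragments:
  1–52 → 52 bp
  53–62 → 10 bp
  63–83 → 21 bp
  84–95 → 12 bp
  96–134 → 39 bp
Sorted largest to smallest: 52, 39, 21, 12, 10 bp.

52, 39, 21, 12, 10 bp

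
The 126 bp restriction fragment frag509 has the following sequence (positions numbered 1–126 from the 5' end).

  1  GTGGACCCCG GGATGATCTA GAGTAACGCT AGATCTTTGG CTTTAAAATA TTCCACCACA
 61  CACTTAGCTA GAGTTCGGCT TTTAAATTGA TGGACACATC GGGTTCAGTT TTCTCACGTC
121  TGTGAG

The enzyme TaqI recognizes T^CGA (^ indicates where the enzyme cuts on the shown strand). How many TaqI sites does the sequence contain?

No occurrence of TCGA is present in the sequence.
TaqI does not cut: 0 sites.

0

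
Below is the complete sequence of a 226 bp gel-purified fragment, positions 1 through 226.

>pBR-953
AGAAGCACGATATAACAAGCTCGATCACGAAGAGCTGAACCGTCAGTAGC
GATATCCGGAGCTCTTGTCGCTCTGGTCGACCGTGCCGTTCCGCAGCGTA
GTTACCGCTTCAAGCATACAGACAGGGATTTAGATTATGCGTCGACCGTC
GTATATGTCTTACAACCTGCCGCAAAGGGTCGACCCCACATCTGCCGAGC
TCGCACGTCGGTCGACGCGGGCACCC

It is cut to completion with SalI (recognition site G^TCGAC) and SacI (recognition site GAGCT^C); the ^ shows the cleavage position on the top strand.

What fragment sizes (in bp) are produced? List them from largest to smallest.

SalI sites (GTCGAC) start at positions 76, 141, 179, 211.
SalI cuts after the first base of each site, so after positions 76, 141, 179, 211.
SacI sites (GAGCTC) start at positions 59, 197.
SacI cuts after base 5 of each site (before the last base), so after positions 63, 201.
Combined cut positions: 63, 76, 141, 179, 201, 211.
Linear molecule, 6 cuts → 7 fragments:
  1–63 → 63 bp
  64–76 → 13 bp
  77–141 → 65 bp
  142–179 → 38 bp
  180–201 → 22 bp
  202–211 → 10 bp
  212–226 → 15 bp
Sorted largest to smallest: 65, 63, 38, 22, 15, 13, 10 bp.

65, 63, 38, 22, 15, 13, 10 bp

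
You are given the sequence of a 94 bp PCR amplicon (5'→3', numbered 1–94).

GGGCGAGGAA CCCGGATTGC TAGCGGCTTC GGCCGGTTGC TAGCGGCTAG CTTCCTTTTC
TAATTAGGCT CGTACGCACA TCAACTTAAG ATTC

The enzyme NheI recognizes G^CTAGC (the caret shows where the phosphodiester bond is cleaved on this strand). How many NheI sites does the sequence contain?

GCTAGC occurs starting at positions 19, 39, 46.
NheI cuts at 3 sites.

3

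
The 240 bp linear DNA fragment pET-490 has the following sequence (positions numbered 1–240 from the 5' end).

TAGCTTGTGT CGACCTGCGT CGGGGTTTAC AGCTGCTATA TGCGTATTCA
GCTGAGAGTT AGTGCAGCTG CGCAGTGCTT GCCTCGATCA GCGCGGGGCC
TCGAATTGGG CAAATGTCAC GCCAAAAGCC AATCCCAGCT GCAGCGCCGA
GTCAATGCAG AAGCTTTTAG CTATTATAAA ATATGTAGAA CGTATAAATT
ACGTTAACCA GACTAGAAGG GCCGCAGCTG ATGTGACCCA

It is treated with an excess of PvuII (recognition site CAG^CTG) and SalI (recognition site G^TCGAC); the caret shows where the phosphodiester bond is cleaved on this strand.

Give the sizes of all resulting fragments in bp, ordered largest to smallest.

89, 71, 23, 19, 16, 13, 9 bp

PvuII sites (CAGCTG) start at positions 30, 49, 65, 136, 225.
PvuII cuts after base 3 of each site, so after positions 32, 51, 67, 138, 227.
The SalI site (GTCGAC) starts at position 9.
SalI cuts after the first base of each site, so after position 9.
Combined cut positions: 9, 32, 51, 67, 138, 227.
Linear molecule, 6 cuts → 7 fragments:
  1–9 → 9 bp
  10–32 → 23 bp
  33–51 → 19 bp
  52–67 → 16 bp
  68–138 → 71 bp
  139–227 → 89 bp
  228–240 → 13 bp
Sorted largest to smallest: 89, 71, 23, 19, 16, 13, 9 bp.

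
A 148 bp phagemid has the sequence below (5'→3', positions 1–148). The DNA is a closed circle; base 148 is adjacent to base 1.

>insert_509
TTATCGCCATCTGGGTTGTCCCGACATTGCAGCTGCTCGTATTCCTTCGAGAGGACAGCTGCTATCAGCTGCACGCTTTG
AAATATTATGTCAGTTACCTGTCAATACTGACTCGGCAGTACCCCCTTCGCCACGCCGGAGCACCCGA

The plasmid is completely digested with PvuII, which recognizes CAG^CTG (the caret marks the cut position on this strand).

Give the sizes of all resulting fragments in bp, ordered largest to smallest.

112, 26, 10 bp

PvuII sites (CAGCTG) start at positions 30, 56, 66.
PvuII cuts after base 3 of each site, so after positions 32, 58, 68.
Circular molecule, 3 cuts → 3 fragments:
  33–58 → 26 bp
  59–68 → 10 bp
  69–148 then 1–32 → 80 + 32 = 112 bp
Sorted largest to smallest: 112, 26, 10 bp.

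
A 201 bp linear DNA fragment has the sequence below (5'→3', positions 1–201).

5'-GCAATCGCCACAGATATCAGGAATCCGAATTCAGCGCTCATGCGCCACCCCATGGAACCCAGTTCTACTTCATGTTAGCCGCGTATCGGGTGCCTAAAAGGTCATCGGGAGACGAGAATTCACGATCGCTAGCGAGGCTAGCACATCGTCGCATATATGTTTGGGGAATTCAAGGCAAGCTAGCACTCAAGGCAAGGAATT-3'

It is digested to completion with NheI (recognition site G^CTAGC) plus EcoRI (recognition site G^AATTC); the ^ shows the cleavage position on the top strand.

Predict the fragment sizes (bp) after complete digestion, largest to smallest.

NheI sites (GCTAGC) start at positions 128, 137, 179.
NheI cuts after the first base of each site, so after positions 128, 137, 179.
EcoRI sites (GAATTC) start at positions 27, 116, 166.
EcoRI cuts after the first base of each site, so after positions 27, 116, 166.
Combined cut positions: 27, 116, 128, 137, 166, 179.
Linear molecule, 6 cuts → 7 fragments:
  1–27 → 27 bp
  28–116 → 89 bp
  117–128 → 12 bp
  129–137 → 9 bp
  138–166 → 29 bp
  167–179 → 13 bp
  180–201 → 22 bp
Sorted largest to smallest: 89, 29, 27, 22, 13, 12, 9 bp.

89, 29, 27, 22, 13, 12, 9 bp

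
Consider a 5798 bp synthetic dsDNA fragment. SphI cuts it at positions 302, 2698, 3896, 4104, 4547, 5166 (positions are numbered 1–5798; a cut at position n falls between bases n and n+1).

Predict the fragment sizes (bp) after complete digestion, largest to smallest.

2396, 1198, 632, 619, 443, 302, 208 bp

Linear molecule, 6 cuts → 7 fragments:
  302 − 0 = 302 bp
  2698 − 302 = 2396 bp
  3896 − 2698 = 1198 bp
  4104 − 3896 = 208 bp
  4547 − 4104 = 443 bp
  5166 − 4547 = 619 bp
  5798 − 5166 = 632 bp
Sorted largest to smallest: 2396, 1198, 632, 619, 443, 302, 208 bp.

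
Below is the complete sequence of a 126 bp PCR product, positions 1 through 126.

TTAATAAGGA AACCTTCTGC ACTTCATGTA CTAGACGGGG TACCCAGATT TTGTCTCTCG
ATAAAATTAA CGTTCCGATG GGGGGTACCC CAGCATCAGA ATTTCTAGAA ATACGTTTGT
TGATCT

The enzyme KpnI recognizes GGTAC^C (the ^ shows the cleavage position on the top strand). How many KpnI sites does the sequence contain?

2

GGTACC occurs starting at positions 39, 84.
KpnI cuts at 2 sites.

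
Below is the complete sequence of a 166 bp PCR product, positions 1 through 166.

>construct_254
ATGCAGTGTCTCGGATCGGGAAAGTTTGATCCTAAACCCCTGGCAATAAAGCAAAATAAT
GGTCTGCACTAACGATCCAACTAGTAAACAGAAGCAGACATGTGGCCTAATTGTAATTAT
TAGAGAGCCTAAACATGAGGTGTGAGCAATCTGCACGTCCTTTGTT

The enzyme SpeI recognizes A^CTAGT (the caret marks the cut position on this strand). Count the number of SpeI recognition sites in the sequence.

ACTAGT occurs starting at position 80.
SpeI cuts at 1 site.

1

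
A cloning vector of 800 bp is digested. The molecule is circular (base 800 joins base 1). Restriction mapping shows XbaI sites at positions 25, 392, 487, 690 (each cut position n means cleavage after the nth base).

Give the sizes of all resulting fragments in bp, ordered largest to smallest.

367, 203, 135, 95 bp

Circular molecule, 4 cuts → 4 fragments:
  392 − 25 = 367 bp
  487 − 392 = 95 bp
  690 − 487 = 203 bp
  wrap: 800 − 690 + 25 = 135 bp
Sorted largest to smallest: 367, 203, 135, 95 bp.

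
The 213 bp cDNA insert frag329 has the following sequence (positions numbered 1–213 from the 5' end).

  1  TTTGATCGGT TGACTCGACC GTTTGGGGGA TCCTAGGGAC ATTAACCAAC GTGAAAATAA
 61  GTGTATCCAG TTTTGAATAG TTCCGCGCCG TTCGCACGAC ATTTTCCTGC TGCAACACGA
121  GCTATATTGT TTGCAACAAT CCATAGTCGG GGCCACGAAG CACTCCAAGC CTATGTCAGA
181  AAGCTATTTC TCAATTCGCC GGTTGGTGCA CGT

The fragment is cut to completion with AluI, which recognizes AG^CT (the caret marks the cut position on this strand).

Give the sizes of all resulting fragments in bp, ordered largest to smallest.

121, 62, 30 bp

AluI sites (AGCT) start at positions 120, 182.
AluI cuts after base 2 of each site, so after positions 121, 183.
Linear molecule, 2 cuts → 3 fragments:
  1–121 → 121 bp
  122–183 → 62 bp
  184–213 → 30 bp
Sorted largest to smallest: 121, 62, 30 bp.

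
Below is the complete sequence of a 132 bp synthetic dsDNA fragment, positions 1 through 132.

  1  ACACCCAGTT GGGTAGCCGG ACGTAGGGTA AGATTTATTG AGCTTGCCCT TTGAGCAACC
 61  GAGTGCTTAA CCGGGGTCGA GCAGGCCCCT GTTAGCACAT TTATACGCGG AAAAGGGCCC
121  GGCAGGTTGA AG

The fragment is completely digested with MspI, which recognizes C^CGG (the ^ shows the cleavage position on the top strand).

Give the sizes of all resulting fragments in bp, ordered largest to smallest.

54, 48, 17, 13 bp

MspI sites (CCGG) start at positions 17, 71, 119.
MspI cuts after the first base of each site, so after positions 17, 71, 119.
Linear molecule, 3 cuts → 4 fragments:
  1–17 → 17 bp
  18–71 → 54 bp
  72–119 → 48 bp
  120–132 → 13 bp
Sorted largest to smallest: 54, 48, 17, 13 bp.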